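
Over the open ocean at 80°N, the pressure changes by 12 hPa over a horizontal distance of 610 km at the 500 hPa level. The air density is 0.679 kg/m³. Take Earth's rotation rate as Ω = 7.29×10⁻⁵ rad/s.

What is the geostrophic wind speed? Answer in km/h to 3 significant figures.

72.6 km/h

Coriolis parameter at 80°N:
f = 2Ω sin φ = 2 × 7.29×10⁻⁵ × sin 80° = 1.44×10⁻⁴ s⁻¹
Pressure gradient: |∂P/∂n| = 1200 Pa / 610000 m = 1.97×10⁻³ Pa/m
Geostrophic balance (pressure-gradient force = Coriolis force):
V_g = (1/(fρ)) |∂P/∂n| = 1.97×10⁻³ / (1.44×10⁻⁴ × 0.679) = 20.2 m/s
Converting: 20.2 m/s × 3.6 = 72.6 km/h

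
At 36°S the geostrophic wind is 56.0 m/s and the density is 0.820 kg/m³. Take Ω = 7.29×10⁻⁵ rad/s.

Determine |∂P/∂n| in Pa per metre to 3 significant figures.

3.94×10⁻³ Pa/m

Coriolis parameter at 36°S:
f = 2Ω sin φ = 2 × 7.29×10⁻⁵ × sin 36° = 8.57×10⁻⁵ s⁻¹
Geostrophic balance rearranged: |∂P/∂n| = f ρ V_g
|∂P/∂n| = 8.57×10⁻⁵ × 0.820 × 56.0 = 3.94×10⁻³ Pa/m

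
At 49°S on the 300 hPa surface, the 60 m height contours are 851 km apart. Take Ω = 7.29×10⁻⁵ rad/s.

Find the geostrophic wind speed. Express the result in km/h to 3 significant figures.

22.6 km/h

Coriolis parameter at 49°S:
f = 2Ω sin φ = 2 × 7.29×10⁻⁵ × sin 49° = 1.10×10⁻⁴ s⁻¹
Height gradient: |∂Z/∂n| = 60 m / 851000 m = 7.05×10⁻⁵
On a pressure surface, geostrophic balance gives V_g = (g/f)|∂Z/∂n|:
V_g = 9.81 × 7.05×10⁻⁵ / 1.10×10⁻⁴ = 6.29 m/s
Converting: 6.29 m/s × 3.6 = 22.6 km/h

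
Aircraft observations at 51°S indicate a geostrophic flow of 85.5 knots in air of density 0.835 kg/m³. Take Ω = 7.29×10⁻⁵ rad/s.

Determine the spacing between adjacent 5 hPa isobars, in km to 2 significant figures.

120 km

Coriolis parameter at 51°S:
f = 2Ω sin φ = 2 × 7.29×10⁻⁵ × sin 51° = 1.13×10⁻⁴ s⁻¹
Wind speed in SI: 85.5 knots = 44.0 m/s
Geostrophic balance rearranged: |∂P/∂n| = f ρ V_g
|∂P/∂n| = 1.13×10⁻⁴ × 0.835 × 44.0 = 4.16×10⁻³ Pa/m
Isobar spacing: Δn = ΔP/|∂P/∂n| = 500 Pa / 4.16×10⁻³ Pa/m = 120149 m ≈ 120 km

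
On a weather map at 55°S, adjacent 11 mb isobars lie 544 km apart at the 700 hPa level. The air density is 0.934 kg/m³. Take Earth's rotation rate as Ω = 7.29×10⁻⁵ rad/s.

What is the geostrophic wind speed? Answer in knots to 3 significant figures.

Coriolis parameter at 55°S:
f = 2Ω sin φ = 2 × 7.29×10⁻⁵ × sin 55° = 1.19×10⁻⁴ s⁻¹
Pressure gradient: |∂P/∂n| = 1100 Pa / 544000 m = 2.02×10⁻³ Pa/m
Geostrophic balance (pressure-gradient force = Coriolis force):
V_g = (1/(fρ)) |∂P/∂n| = 2.02×10⁻³ / (1.19×10⁻⁴ × 0.934) = 18.1 m/s
Converting: 18.1 m/s × 1.944 = 35.2 knots

35.2 knots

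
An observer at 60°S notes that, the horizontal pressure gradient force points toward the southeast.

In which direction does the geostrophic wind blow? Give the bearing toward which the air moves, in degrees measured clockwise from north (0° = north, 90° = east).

045°

The pressure-gradient force points toward the southeast (bearing 135°).
Geostrophic balance: in the Southern Hemisphere the Coriolis force deflects motion to the left, so the geostrophic wind blows 90° to the left of the pressure-gradient force (low pressure on the right).
Rotating 135° by 90° counterclockwise gives 045° — the wind blows toward the northeast.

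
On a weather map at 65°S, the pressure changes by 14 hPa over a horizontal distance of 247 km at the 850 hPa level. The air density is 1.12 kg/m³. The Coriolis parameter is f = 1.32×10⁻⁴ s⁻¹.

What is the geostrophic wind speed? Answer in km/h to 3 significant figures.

138 km/h

Pressure gradient: |∂P/∂n| = 1400 Pa / 247000 m = 5.67×10⁻³ Pa/m
Geostrophic balance (pressure-gradient force = Coriolis force):
V_g = (1/(fρ)) |∂P/∂n| = 5.67×10⁻³ / (1.32×10⁻⁴ × 1.12) = 38.3 m/s
Converting: 38.3 m/s × 3.6 = 138 km/h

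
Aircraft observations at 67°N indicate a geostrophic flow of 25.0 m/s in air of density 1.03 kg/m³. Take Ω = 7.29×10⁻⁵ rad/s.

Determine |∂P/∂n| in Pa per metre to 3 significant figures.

3.46×10⁻³ Pa/m

Coriolis parameter at 67°N:
f = 2Ω sin φ = 2 × 7.29×10⁻⁵ × sin 67° = 1.34×10⁻⁴ s⁻¹
Geostrophic balance rearranged: |∂P/∂n| = f ρ V_g
|∂P/∂n| = 1.34×10⁻⁴ × 1.03 × 25.0 = 3.46×10⁻³ Pa/m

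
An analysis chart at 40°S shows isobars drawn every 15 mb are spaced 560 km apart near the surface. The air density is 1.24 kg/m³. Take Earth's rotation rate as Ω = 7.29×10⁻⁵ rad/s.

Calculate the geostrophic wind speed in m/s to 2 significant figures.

Coriolis parameter at 40°S:
f = 2Ω sin φ = 2 × 7.29×10⁻⁵ × sin 40° = 9.37×10⁻⁵ s⁻¹
Pressure gradient: |∂P/∂n| = 1500 Pa / 560000 m = 2.68×10⁻³ Pa/m
Geostrophic balance (pressure-gradient force = Coriolis force):
V_g = (1/(fρ)) |∂P/∂n| = 2.68×10⁻³ / (9.37×10⁻⁵ × 1.24) = 23.0 m/s

23 m/s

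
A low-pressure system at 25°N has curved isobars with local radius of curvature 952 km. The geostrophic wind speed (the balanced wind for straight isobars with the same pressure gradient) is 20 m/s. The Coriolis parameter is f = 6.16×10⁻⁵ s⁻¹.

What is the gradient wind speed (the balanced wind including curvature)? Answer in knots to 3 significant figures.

Around a low, centrifugal force acts outward with Coriolis, so pressure-gradient force balances both:
(1/ρ)|∂P/∂n| = fV + V²/R  →  V² + fR·V − fR·V_g = 0
With fR = 6.16×10⁻⁵ × 952×10³ m = 58.6 m/s:
V = [−fR + √((fR)² + 4 fR V_g)]/2 = [−58.6 + √(58.6² + 4×58.6×20)]/2 = 15.8 m/s
Subgeostrophic (V < V_g = 20 m/s), as expected around a low.
Converting: 15.8 m/s × 1.944 = 30.6 knots

30.6 knots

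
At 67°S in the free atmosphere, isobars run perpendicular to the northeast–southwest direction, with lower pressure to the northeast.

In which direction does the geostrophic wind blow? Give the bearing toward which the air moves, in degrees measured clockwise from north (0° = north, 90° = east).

315°

The pressure-gradient force points toward the northeast (bearing 045°).
Geostrophic balance: in the Southern Hemisphere the Coriolis force deflects motion to the left, so the geostrophic wind blows 90° to the left of the pressure-gradient force (low pressure on the right).
Rotating 045° by 90° counterclockwise gives 315° — the wind blows toward the northwest.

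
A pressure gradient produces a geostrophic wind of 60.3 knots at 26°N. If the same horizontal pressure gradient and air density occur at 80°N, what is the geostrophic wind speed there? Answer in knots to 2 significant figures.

27 knots

With the same pressure gradient and density, V_g ∝ 1/f ∝ 1/sin φ.
V₂ = V₁ · sin φ₁ / sin φ₂ = 60.3 × sin 26° / sin 80°
V₂ = 60.3 × 0.4384/0.9848 = 27 knots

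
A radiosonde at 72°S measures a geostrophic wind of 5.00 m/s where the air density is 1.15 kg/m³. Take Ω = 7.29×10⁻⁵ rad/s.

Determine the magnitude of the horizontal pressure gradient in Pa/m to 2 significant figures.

Coriolis parameter at 72°S:
f = 2Ω sin φ = 2 × 7.29×10⁻⁵ × sin 72° = 1.39×10⁻⁴ s⁻¹
Geostrophic balance rearranged: |∂P/∂n| = f ρ V_g
|∂P/∂n| = 1.39×10⁻⁴ × 1.15 × 5.00 = 7.97×10⁻⁴ Pa/m

8.0×10⁻⁴ Pa/m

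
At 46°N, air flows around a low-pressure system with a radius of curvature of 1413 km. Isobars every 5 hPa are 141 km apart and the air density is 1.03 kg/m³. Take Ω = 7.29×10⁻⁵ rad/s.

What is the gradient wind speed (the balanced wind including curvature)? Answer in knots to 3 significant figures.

Coriolis parameter at 46°N:
f = 2Ω sin φ = 2 × 7.29×10⁻⁵ × sin 46° = 1.05×10⁻⁴ s⁻¹
Pressure gradient: |∂P/∂n| = 500 Pa / 141000 m = 3.55×10⁻³ Pa/m
Geostrophic speed: V_g = |∂P/∂n|/(fρ) = 3.55×10⁻³/(1.05×10⁻⁴ × 1.03) = 32.8 m/s
Around a low, centrifugal force acts outward with Coriolis, so pressure-gradient force balances both:
(1/ρ)|∂P/∂n| = fV + V²/R  →  V² + fR·V − fR·V_g = 0
With fR = 1.05×10⁻⁴ × 1413×10³ m = 148 m/s:
V = [−fR + √((fR)² + 4 fR V_g)]/2 = [−148 + √(148² + 4×148×32.8)]/2 = 27.7 m/s
Subgeostrophic (V < V_g = 32.8 m/s), as expected around a low.
Converting: 27.7 m/s × 1.944 = 53.8 knots

53.8 knots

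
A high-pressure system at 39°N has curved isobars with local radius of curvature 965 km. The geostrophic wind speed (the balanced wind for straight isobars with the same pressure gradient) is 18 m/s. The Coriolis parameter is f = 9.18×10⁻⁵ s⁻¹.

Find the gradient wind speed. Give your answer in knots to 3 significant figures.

Around a high, pressure-gradient force acts outward with centrifugal, so Coriolis balances both:
fV = (1/ρ)|∂P/∂n| + V²/R  →  V² − fR·V + fR·V_g = 0
With fR = 9.18×10⁻⁵ × 965×10³ m = 88.6 m/s:
V = [fR − √((fR)² − 4 fR V_g)]/2 = [88.6 − √(88.6² − 4×88.6×18)]/2 = 25.1 m/s
Supergeostrophic (V > V_g = 18 m/s), as expected around a high.
Converting: 25.1 m/s × 1.944 = 48.8 knots

48.8 knots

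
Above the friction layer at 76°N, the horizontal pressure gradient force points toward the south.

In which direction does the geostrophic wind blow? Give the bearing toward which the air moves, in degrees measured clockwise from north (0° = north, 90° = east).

270°

The pressure-gradient force points toward the south (bearing 180°).
Geostrophic balance: in the Northern Hemisphere the Coriolis force deflects motion to the right, so the geostrophic wind blows 90° to the right of the pressure-gradient force (low pressure on the left).
Rotating 180° by 90° clockwise gives 270° — the wind blows toward the west.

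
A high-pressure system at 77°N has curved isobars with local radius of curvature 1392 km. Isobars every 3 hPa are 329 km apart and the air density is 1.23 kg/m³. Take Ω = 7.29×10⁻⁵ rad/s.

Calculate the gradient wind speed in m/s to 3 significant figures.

5.36 m/s

Coriolis parameter at 77°N:
f = 2Ω sin φ = 2 × 7.29×10⁻⁵ × sin 77° = 1.42×10⁻⁴ s⁻¹
Pressure gradient: |∂P/∂n| = 300 Pa / 329000 m = 9.12×10⁻⁴ Pa/m
Geostrophic speed: V_g = |∂P/∂n|/(fρ) = 9.12×10⁻⁴/(1.42×10⁻⁴ × 1.23) = 5.22 m/s
Around a high, pressure-gradient force acts outward with centrifugal, so Coriolis balances both:
fV = (1/ρ)|∂P/∂n| + V²/R  →  V² − fR·V + fR·V_g = 0
With fR = 1.42×10⁻⁴ × 1392×10³ m = 198 m/s:
V = [fR − √((fR)² − 4 fR V_g)]/2 = [198 − √(198² − 4×198×5.22)]/2 = 5.36 m/s
Supergeostrophic (V > V_g = 5.22 m/s), as expected around a high.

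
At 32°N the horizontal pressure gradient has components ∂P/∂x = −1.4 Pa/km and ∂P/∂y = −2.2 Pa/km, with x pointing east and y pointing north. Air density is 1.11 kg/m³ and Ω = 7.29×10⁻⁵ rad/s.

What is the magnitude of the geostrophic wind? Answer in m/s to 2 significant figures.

30 m/s

Coriolis parameter at 32°N:
f = 2Ω sin φ = 2 × 7.29×10⁻⁵ × sin 32° = 7.73×10⁻⁵ s⁻¹
Component geostrophic relations (x east, y north):
u_g = −(1/(fρ)) ∂P/∂y,  v_g = (1/(fρ)) ∂P/∂x
u_g = −(−2.2×10⁻³)/(7.73×10⁻⁵ × 1.11) = 25.7 m/s;  v_g = (−1.4×10⁻³)/(7.73×10⁻⁵ × 1.11) = −16.3 m/s
|V_g| = √(u_g² + v_g²) = 30.4 m/s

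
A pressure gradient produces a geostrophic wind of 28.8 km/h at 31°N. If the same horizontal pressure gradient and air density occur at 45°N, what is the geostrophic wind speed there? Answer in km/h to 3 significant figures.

21.0 km/h

With the same pressure gradient and density, V_g ∝ 1/f ∝ 1/sin φ.
V₂ = V₁ · sin φ₁ / sin φ₂ = 28.8 × sin 31° / sin 45°
V₂ = 28.8 × 0.5150/0.7071 = 21.0 km/h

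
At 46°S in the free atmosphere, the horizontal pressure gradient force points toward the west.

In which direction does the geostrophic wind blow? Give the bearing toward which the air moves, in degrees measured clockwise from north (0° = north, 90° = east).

180°

The pressure-gradient force points toward the west (bearing 270°).
Geostrophic balance: in the Southern Hemisphere the Coriolis force deflects motion to the left, so the geostrophic wind blows 90° to the left of the pressure-gradient force (low pressure on the right).
Rotating 270° by 90° counterclockwise gives 180° — the wind blows toward the south.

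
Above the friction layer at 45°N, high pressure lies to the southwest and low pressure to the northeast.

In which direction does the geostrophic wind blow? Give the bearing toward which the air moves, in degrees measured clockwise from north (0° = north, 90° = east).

135°

The pressure-gradient force points toward the northeast (bearing 045°).
Geostrophic balance: in the Northern Hemisphere the Coriolis force deflects motion to the right, so the geostrophic wind blows 90° to the right of the pressure-gradient force (low pressure on the left).
Rotating 045° by 90° clockwise gives 135° — the wind blows toward the southeast.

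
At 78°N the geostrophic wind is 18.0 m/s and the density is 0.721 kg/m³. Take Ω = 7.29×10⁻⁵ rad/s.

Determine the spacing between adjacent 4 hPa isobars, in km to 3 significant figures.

Coriolis parameter at 78°N:
f = 2Ω sin φ = 2 × 7.29×10⁻⁵ × sin 78° = 1.43×10⁻⁴ s⁻¹
Geostrophic balance rearranged: |∂P/∂n| = f ρ V_g
|∂P/∂n| = 1.43×10⁻⁴ × 0.721 × 18.0 = 1.85×10⁻³ Pa/m
Isobar spacing: Δn = ΔP/|∂P/∂n| = 400 Pa / 1.85×10⁻³ Pa/m = 216118 m ≈ 216 km

216 km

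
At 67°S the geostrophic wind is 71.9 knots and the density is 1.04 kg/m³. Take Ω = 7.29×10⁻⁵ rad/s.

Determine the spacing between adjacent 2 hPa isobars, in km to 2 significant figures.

Coriolis parameter at 67°S:
f = 2Ω sin φ = 2 × 7.29×10⁻⁵ × sin 67° = 1.34×10⁻⁴ s⁻¹
Wind speed in SI: 71.9 knots = 37.0 m/s
Geostrophic balance rearranged: |∂P/∂n| = f ρ V_g
|∂P/∂n| = 1.34×10⁻⁴ × 1.04 × 37.0 = 5.16×10⁻³ Pa/m
Isobar spacing: Δn = ΔP/|∂P/∂n| = 200 Pa / 5.16×10⁻³ Pa/m = 38739 m ≈ 39 km

39 km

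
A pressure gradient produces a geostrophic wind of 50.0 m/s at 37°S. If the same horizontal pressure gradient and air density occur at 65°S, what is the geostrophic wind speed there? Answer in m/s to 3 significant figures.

With the same pressure gradient and density, V_g ∝ 1/f ∝ 1/sin φ.
V₂ = V₁ · sin φ₁ / sin φ₂ = 50.0 × sin 37° / sin 65°
V₂ = 50.0 × 0.6018/0.9063 = 33.2 m/s

33.2 m/s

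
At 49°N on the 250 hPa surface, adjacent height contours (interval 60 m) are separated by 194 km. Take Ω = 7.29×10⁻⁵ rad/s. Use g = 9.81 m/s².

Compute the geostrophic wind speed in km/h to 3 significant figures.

99.3 km/h

Coriolis parameter at 49°N:
f = 2Ω sin φ = 2 × 7.29×10⁻⁵ × sin 49° = 1.10×10⁻⁴ s⁻¹
Height gradient: |∂Z/∂n| = 60 m / 194000 m = 3.09×10⁻⁴
On a pressure surface, geostrophic balance gives V_g = (g/f)|∂Z/∂n|:
V_g = 9.81 × 3.09×10⁻⁴ / 1.10×10⁻⁴ = 27.6 m/s
Converting: 27.6 m/s × 3.6 = 99.3 km/h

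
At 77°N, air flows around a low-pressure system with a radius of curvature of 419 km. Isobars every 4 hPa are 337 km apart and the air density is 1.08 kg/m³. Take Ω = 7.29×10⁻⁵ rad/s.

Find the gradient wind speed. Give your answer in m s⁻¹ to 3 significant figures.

Coriolis parameter at 77°N:
f = 2Ω sin φ = 2 × 7.29×10⁻⁵ × sin 77° = 1.42×10⁻⁴ s⁻¹
Pressure gradient: |∂P/∂n| = 400 Pa / 337000 m = 1.19×10⁻³ Pa/m
Geostrophic speed: V_g = |∂P/∂n|/(fρ) = 1.19×10⁻³/(1.42×10⁻⁴ × 1.08) = 7.74 m/s
Around a low, centrifugal force acts outward with Coriolis, so pressure-gradient force balances both:
(1/ρ)|∂P/∂n| = fV + V²/R  →  V² + fR·V − fR·V_g = 0
With fR = 1.42×10⁻⁴ × 419×10³ m = 59.5 m/s:
V = [−fR + √((fR)² + 4 fR V_g)]/2 = [−59.5 + √(59.5² + 4×59.5×7.74)]/2 = 6.93 m/s
Subgeostrophic (V < V_g = 7.74 m/s), as expected around a low.

6.93 m s⁻¹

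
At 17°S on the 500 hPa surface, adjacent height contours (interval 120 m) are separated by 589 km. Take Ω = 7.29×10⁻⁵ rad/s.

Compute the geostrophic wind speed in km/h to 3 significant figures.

Coriolis parameter at 17°S:
f = 2Ω sin φ = 2 × 7.29×10⁻⁵ × sin 17° = 4.26×10⁻⁵ s⁻¹
Height gradient: |∂Z/∂n| = 120 m / 589000 m = 2.04×10⁻⁴
On a pressure surface, geostrophic balance gives V_g = (g/f)|∂Z/∂n|:
V_g = 9.81 × 2.04×10⁻⁴ / 4.26×10⁻⁵ = 46.9 m/s
Converting: 46.9 m/s × 3.6 = 169 km/h

169 km/h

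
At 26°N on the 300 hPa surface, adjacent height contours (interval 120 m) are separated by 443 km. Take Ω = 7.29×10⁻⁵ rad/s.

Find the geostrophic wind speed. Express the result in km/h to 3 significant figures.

Coriolis parameter at 26°N:
f = 2Ω sin φ = 2 × 7.29×10⁻⁵ × sin 26° = 6.39×10⁻⁵ s⁻¹
Height gradient: |∂Z/∂n| = 120 m / 443000 m = 2.71×10⁻⁴
On a pressure surface, geostrophic balance gives V_g = (g/f)|∂Z/∂n|:
V_g = 9.81 × 2.71×10⁻⁴ / 6.39×10⁻⁵ = 41.6 m/s
Converting: 41.6 m/s × 3.6 = 150 km/h

150 km/h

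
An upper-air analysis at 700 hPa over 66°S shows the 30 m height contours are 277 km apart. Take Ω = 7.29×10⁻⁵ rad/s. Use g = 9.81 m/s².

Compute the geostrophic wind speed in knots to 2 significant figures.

Coriolis parameter at 66°S:
f = 2Ω sin φ = 2 × 7.29×10⁻⁵ × sin 66° = 1.33×10⁻⁴ s⁻¹
Height gradient: |∂Z/∂n| = 30 m / 277000 m = 1.08×10⁻⁴
On a pressure surface, geostrophic balance gives V_g = (g/f)|∂Z/∂n|:
V_g = 9.81 × 1.08×10⁻⁴ / 1.33×10⁻⁴ = 7.98 m/s
Converting: 7.98 m/s × 1.944 = 16 knots

16 knots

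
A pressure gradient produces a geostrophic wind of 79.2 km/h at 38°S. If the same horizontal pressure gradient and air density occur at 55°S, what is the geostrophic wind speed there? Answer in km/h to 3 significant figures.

59.5 km/h

With the same pressure gradient and density, V_g ∝ 1/f ∝ 1/sin φ.
V₂ = V₁ · sin φ₁ / sin φ₂ = 79.2 × sin 38° / sin 55°
V₂ = 79.2 × 0.6157/0.8192 = 59.5 km/h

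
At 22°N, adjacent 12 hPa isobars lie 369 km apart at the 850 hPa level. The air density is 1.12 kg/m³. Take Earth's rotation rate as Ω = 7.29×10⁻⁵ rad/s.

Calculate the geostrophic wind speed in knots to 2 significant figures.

100 knots

Coriolis parameter at 22°N:
f = 2Ω sin φ = 2 × 7.29×10⁻⁵ × sin 22° = 5.46×10⁻⁵ s⁻¹
Pressure gradient: |∂P/∂n| = 1200 Pa / 369000 m = 3.25×10⁻³ Pa/m
Geostrophic balance (pressure-gradient force = Coriolis force):
V_g = (1/(fρ)) |∂P/∂n| = 3.25×10⁻³ / (5.46×10⁻⁵ × 1.12) = 53.2 m/s
Converting: 53.2 m/s × 1.944 = 100 knots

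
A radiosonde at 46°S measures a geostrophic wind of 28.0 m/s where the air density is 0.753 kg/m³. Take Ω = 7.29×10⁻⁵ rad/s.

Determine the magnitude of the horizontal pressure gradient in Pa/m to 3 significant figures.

2.21×10⁻³ Pa/m

Coriolis parameter at 46°S:
f = 2Ω sin φ = 2 × 7.29×10⁻⁵ × sin 46° = 1.05×10⁻⁴ s⁻¹
Geostrophic balance rearranged: |∂P/∂n| = f ρ V_g
|∂P/∂n| = 1.05×10⁻⁴ × 0.753 × 28.0 = 2.21×10⁻³ Pa/m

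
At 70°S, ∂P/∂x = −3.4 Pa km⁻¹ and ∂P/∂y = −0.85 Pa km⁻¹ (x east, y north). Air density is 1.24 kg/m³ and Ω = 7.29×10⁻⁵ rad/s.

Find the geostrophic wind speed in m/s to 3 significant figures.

20.6 m/s

Coriolis parameter at 70°S:
f = 2Ω sin φ = 2 × 7.29×10⁻⁵ × sin 70° = 1.37×10⁻⁴ s⁻¹
In the Southern Hemisphere f is negative: f = −1.37×10⁻⁴ s⁻¹.
Component geostrophic relations (x east, y north):
u_g = −(1/(fρ)) ∂P/∂y,  v_g = (1/(fρ)) ∂P/∂x
u_g = −(−0.85×10⁻³)/(−1.37×10⁻⁴ × 1.24) = −5.00 m/s;  v_g = (−3.4×10⁻³)/(−1.37×10⁻⁴ × 1.24) = 20.0 m/s
|V_g| = √(u_g² + v_g²) = 20.6 m/s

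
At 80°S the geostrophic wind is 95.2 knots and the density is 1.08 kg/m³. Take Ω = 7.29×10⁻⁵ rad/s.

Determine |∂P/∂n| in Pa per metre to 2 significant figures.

Coriolis parameter at 80°S:
f = 2Ω sin φ = 2 × 7.29×10⁻⁵ × sin 80° = 1.44×10⁻⁴ s⁻¹
Wind speed in SI: 95.2 knots = 49.0 m/s
Geostrophic balance rearranged: |∂P/∂n| = f ρ V_g
|∂P/∂n| = 1.44×10⁻⁴ × 1.08 × 49.0 = 7.59×10⁻³ Pa/m

7.6×10⁻³ Pa/m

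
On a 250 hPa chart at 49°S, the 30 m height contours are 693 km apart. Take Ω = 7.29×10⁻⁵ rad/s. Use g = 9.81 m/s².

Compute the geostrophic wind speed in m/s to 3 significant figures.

3.86 m/s

Coriolis parameter at 49°S:
f = 2Ω sin φ = 2 × 7.29×10⁻⁵ × sin 49° = 1.10×10⁻⁴ s⁻¹
Height gradient: |∂Z/∂n| = 30 m / 693000 m = 4.33×10⁻⁵
On a pressure surface, geostrophic balance gives V_g = (g/f)|∂Z/∂n|:
V_g = 9.81 × 4.33×10⁻⁵ / 1.10×10⁻⁴ = 3.86 m/s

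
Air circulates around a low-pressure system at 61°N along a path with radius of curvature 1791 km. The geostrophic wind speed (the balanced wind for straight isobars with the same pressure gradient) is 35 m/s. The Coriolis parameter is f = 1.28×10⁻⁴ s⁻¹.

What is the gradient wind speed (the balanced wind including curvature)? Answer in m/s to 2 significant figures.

31 m/s

Around a low, centrifugal force acts outward with Coriolis, so pressure-gradient force balances both:
(1/ρ)|∂P/∂n| = fV + V²/R  →  V² + fR·V − fR·V_g = 0
With fR = 1.28×10⁻⁴ × 1791×10³ m = 229 m/s:
V = [−fR + √((fR)² + 4 fR V_g)]/2 = [−229 + √(229² + 4×229×35)]/2 = 30.8 m/s
Subgeostrophic (V < V_g = 35 m/s), as expected around a low.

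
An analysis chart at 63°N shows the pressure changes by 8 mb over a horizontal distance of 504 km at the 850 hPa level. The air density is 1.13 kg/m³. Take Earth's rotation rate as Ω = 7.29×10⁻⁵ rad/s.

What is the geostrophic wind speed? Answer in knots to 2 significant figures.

21 knots

Coriolis parameter at 63°N:
f = 2Ω sin φ = 2 × 7.29×10⁻⁵ × sin 63° = 1.30×10⁻⁴ s⁻¹
Pressure gradient: |∂P/∂n| = 800 Pa / 504000 m = 1.59×10⁻³ Pa/m
Geostrophic balance (pressure-gradient force = Coriolis force):
V_g = (1/(fρ)) |∂P/∂n| = 1.59×10⁻³ / (1.30×10⁻⁴ × 1.13) = 10.8 m/s
Converting: 10.8 m/s × 1.944 = 21 knots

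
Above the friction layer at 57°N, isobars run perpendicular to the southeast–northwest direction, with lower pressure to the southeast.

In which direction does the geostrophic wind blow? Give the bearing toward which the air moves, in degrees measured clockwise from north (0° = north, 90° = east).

225°

The pressure-gradient force points toward the southeast (bearing 135°).
Geostrophic balance: in the Northern Hemisphere the Coriolis force deflects motion to the right, so the geostrophic wind blows 90° to the right of the pressure-gradient force (low pressure on the left).
Rotating 135° by 90° clockwise gives 225° — the wind blows toward the southwest.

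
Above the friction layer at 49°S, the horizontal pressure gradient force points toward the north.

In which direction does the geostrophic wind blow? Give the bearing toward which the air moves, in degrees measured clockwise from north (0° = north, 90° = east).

270°

The pressure-gradient force points toward the north (bearing 000°).
Geostrophic balance: in the Southern Hemisphere the Coriolis force deflects motion to the left, so the geostrophic wind blows 90° to the left of the pressure-gradient force (low pressure on the right).
Rotating 000° by 90° counterclockwise gives 270° — the wind blows toward the west.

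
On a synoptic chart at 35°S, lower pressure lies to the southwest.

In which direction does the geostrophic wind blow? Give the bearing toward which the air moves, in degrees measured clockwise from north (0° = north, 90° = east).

The pressure-gradient force points toward the southwest (bearing 225°).
Geostrophic balance: in the Southern Hemisphere the Coriolis force deflects motion to the left, so the geostrophic wind blows 90° to the left of the pressure-gradient force (low pressure on the right).
Rotating 225° by 90° counterclockwise gives 135° — the wind blows toward the southeast.

135°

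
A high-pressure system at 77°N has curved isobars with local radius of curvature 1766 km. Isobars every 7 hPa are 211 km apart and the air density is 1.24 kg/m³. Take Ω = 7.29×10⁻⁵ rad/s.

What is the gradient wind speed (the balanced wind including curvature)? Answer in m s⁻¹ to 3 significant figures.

Coriolis parameter at 77°N:
f = 2Ω sin φ = 2 × 7.29×10⁻⁵ × sin 77° = 1.42×10⁻⁴ s⁻¹
Pressure gradient: |∂P/∂n| = 700 Pa / 211000 m = 3.32×10⁻³ Pa/m
Geostrophic speed: V_g = |∂P/∂n|/(fρ) = 3.32×10⁻³/(1.42×10⁻⁴ × 1.24) = 18.8 m/s
Around a high, pressure-gradient force acts outward with centrifugal, so Coriolis balances both:
fV = (1/ρ)|∂P/∂n| + V²/R  →  V² − fR·V + fR·V_g = 0
With fR = 1.42×10⁻⁴ × 1766×10³ m = 251 m/s:
V = [fR − √((fR)² − 4 fR V_g)]/2 = [251 − √(251² − 4×251×18.8)]/2 = 20.5 m/s
Supergeostrophic (V > V_g = 18.8 m/s), as expected around a high.

20.5 m s⁻¹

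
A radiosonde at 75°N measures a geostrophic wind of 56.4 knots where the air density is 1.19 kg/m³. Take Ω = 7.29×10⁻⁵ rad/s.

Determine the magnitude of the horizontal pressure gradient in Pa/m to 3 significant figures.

4.86×10⁻³ Pa/m

Coriolis parameter at 75°N:
f = 2Ω sin φ = 2 × 7.29×10⁻⁵ × sin 75° = 1.41×10⁻⁴ s⁻¹
Wind speed in SI: 56.4 knots = 29.0 m/s
Geostrophic balance rearranged: |∂P/∂n| = f ρ V_g
|∂P/∂n| = 1.41×10⁻⁴ × 1.19 × 29.0 = 4.86×10⁻³ Pa/m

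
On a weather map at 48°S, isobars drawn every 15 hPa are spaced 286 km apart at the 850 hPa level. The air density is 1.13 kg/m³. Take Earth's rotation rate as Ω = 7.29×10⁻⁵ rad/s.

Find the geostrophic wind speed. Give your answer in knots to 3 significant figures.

Coriolis parameter at 48°S:
f = 2Ω sin φ = 2 × 7.29×10⁻⁵ × sin 48° = 1.08×10⁻⁴ s⁻¹
Pressure gradient: |∂P/∂n| = 1500 Pa / 286000 m = 5.24×10⁻³ Pa/m
Geostrophic balance (pressure-gradient force = Coriolis force):
V_g = (1/(fρ)) |∂P/∂n| = 5.24×10⁻³ / (1.08×10⁻⁴ × 1.13) = 42.8 m/s
Converting: 42.8 m/s × 1.944 = 83.3 knots

83.3 knots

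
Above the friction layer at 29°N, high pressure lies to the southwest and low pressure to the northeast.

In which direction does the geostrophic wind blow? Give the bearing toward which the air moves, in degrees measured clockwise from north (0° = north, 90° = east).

135°

The pressure-gradient force points toward the northeast (bearing 045°).
Geostrophic balance: in the Northern Hemisphere the Coriolis force deflects motion to the right, so the geostrophic wind blows 90° to the right of the pressure-gradient force (low pressure on the left).
Rotating 045° by 90° clockwise gives 135° — the wind blows toward the southeast.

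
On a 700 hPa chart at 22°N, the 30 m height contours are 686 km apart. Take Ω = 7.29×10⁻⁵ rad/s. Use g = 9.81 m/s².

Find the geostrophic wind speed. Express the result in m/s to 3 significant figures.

7.85 m/s

Coriolis parameter at 22°N:
f = 2Ω sin φ = 2 × 7.29×10⁻⁵ × sin 22° = 5.46×10⁻⁵ s⁻¹
Height gradient: |∂Z/∂n| = 30 m / 686000 m = 4.37×10⁻⁵
On a pressure surface, geostrophic balance gives V_g = (g/f)|∂Z/∂n|:
V_g = 9.81 × 4.37×10⁻⁵ / 5.46×10⁻⁵ = 7.85 m/s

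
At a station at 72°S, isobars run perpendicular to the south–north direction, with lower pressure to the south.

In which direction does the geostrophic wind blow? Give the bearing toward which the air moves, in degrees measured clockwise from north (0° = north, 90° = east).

090°

The pressure-gradient force points toward the south (bearing 180°).
Geostrophic balance: in the Southern Hemisphere the Coriolis force deflects motion to the left, so the geostrophic wind blows 90° to the left of the pressure-gradient force (low pressure on the right).
Rotating 180° by 90° counterclockwise gives 090° — the wind blows toward the east.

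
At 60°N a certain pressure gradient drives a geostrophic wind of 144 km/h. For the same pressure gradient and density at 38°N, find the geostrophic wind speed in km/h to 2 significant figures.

200 km/h

With the same pressure gradient and density, V_g ∝ 1/f ∝ 1/sin φ.
V₂ = V₁ · sin φ₁ / sin φ₂ = 144 × sin 60° / sin 38°
V₂ = 144 × 0.8660/0.6157 = 200 km/h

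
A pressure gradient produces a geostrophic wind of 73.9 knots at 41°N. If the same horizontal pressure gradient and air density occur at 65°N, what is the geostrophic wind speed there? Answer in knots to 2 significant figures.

With the same pressure gradient and density, V_g ∝ 1/f ∝ 1/sin φ.
V₂ = V₁ · sin φ₁ / sin φ₂ = 73.9 × sin 41° / sin 65°
V₂ = 73.9 × 0.6561/0.9063 = 53 knots

53 knots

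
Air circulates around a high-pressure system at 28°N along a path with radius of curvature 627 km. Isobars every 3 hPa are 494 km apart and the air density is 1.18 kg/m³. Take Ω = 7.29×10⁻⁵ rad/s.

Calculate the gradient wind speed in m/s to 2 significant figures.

9.7 m/s

Coriolis parameter at 28°N:
f = 2Ω sin φ = 2 × 7.29×10⁻⁵ × sin 28° = 6.84×10⁻⁵ s⁻¹
Pressure gradient: |∂P/∂n| = 300 Pa / 494000 m = 6.07×10⁻⁴ Pa/m
Geostrophic speed: V_g = |∂P/∂n|/(fρ) = 6.07×10⁻⁴/(6.84×10⁻⁵ × 1.18) = 7.52 m/s
Around a high, pressure-gradient force acts outward with centrifugal, so Coriolis balances both:
fV = (1/ρ)|∂P/∂n| + V²/R  →  V² − fR·V + fR·V_g = 0
With fR = 6.84×10⁻⁵ × 627×10³ m = 42.9 m/s:
V = [fR − √((fR)² − 4 fR V_g)]/2 = [42.9 − √(42.9² − 4×42.9×7.52)]/2 = 9.72 m/s
Supergeostrophic (V > V_g = 7.52 m/s), as expected around a high.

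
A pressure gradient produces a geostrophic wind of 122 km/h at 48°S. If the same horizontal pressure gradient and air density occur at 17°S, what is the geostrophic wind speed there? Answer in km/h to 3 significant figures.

With the same pressure gradient and density, V_g ∝ 1/f ∝ 1/sin φ.
V₂ = V₁ · sin φ₁ / sin φ₂ = 122 × sin 48° / sin 17°
V₂ = 122 × 0.7431/0.2924 = 310 km/h

310 km/h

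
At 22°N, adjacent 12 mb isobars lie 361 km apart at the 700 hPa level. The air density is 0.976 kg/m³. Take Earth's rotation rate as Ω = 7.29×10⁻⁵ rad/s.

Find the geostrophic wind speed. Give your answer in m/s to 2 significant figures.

Coriolis parameter at 22°N:
f = 2Ω sin φ = 2 × 7.29×10⁻⁵ × sin 22° = 5.46×10⁻⁵ s⁻¹
Pressure gradient: |∂P/∂n| = 1200 Pa / 361000 m = 3.32×10⁻³ Pa/m
Geostrophic balance (pressure-gradient force = Coriolis force):
V_g = (1/(fρ)) |∂P/∂n| = 3.32×10⁻³ / (5.46×10⁻⁵ × 0.976) = 62.4 m/s

62 m/s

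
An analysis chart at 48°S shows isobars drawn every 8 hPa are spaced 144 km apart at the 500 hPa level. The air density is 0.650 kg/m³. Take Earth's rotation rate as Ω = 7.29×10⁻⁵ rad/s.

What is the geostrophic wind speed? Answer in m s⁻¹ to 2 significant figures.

Coriolis parameter at 48°S:
f = 2Ω sin φ = 2 × 7.29×10⁻⁵ × sin 48° = 1.08×10⁻⁴ s⁻¹
Pressure gradient: |∂P/∂n| = 800 Pa / 144000 m = 5.56×10⁻³ Pa/m
Geostrophic balance (pressure-gradient force = Coriolis force):
V_g = (1/(fρ)) |∂P/∂n| = 5.56×10⁻³ / (1.08×10⁻⁴ × 0.650) = 78.9 m/s

79 m s⁻¹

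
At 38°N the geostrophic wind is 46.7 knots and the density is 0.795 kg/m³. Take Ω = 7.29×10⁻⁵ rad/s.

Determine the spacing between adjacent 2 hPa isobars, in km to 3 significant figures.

Coriolis parameter at 38°N:
f = 2Ω sin φ = 2 × 7.29×10⁻⁵ × sin 38° = 8.98×10⁻⁵ s⁻¹
Wind speed in SI: 46.7 knots = 24.0 m/s
Geostrophic balance rearranged: |∂P/∂n| = f ρ V_g
|∂P/∂n| = 8.98×10⁻⁵ × 0.795 × 24.0 = 1.71×10⁻³ Pa/m
Isobar spacing: Δn = ΔP/|∂P/∂n| = 200 Pa / 1.71×10⁻³ Pa/m = 116656 m ≈ 117 km

117 km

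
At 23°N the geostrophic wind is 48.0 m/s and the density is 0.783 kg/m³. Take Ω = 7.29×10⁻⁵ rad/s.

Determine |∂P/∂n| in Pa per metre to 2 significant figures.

2.1×10⁻³ Pa/m

Coriolis parameter at 23°N:
f = 2Ω sin φ = 2 × 7.29×10⁻⁵ × sin 23° = 5.70×10⁻⁵ s⁻¹
Geostrophic balance rearranged: |∂P/∂n| = f ρ V_g
|∂P/∂n| = 5.70×10⁻⁵ × 0.783 × 48.0 = 2.14×10⁻³ Pa/m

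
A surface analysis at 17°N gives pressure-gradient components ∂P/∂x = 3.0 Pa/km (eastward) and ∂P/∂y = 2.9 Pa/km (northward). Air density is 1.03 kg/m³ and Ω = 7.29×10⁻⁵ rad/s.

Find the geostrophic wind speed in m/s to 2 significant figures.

Coriolis parameter at 17°N:
f = 2Ω sin φ = 2 × 7.29×10⁻⁵ × sin 17° = 4.26×10⁻⁵ s⁻¹
Component geostrophic relations (x east, y north):
u_g = −(1/(fρ)) ∂P/∂y,  v_g = (1/(fρ)) ∂P/∂x
u_g = −(2.9×10⁻³)/(4.26×10⁻⁵ × 1.03) = −66.0 m/s;  v_g = (3.0×10⁻³)/(4.26×10⁻⁵ × 1.03) = 68.3 m/s
|V_g| = √(u_g² + v_g²) = 95.0 m/s

95 m/s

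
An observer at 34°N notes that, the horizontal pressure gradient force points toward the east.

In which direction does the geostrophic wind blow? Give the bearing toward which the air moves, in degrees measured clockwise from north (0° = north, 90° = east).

The pressure-gradient force points toward the east (bearing 090°).
Geostrophic balance: in the Northern Hemisphere the Coriolis force deflects motion to the right, so the geostrophic wind blows 90° to the right of the pressure-gradient force (low pressure on the left).
Rotating 090° by 90° clockwise gives 180° — the wind blows toward the south.

180°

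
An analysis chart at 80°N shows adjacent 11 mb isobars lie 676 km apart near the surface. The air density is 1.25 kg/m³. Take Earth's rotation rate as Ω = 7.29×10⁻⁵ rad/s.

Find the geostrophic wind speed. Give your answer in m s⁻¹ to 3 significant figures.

9.07 m s⁻¹

Coriolis parameter at 80°N:
f = 2Ω sin φ = 2 × 7.29×10⁻⁵ × sin 80° = 1.44×10⁻⁴ s⁻¹
Pressure gradient: |∂P/∂n| = 1100 Pa / 676000 m = 1.63×10⁻³ Pa/m
Geostrophic balance (pressure-gradient force = Coriolis force):
V_g = (1/(fρ)) |∂P/∂n| = 1.63×10⁻³ / (1.44×10⁻⁴ × 1.25) = 9.07 m/s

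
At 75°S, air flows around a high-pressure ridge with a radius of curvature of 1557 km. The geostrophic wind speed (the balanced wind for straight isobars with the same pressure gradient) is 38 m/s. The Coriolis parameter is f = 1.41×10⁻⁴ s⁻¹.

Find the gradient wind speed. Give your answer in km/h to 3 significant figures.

176 km/h

Around a high, pressure-gradient force acts outward with centrifugal, so Coriolis balances both:
fV = (1/ρ)|∂P/∂n| + V²/R  →  V² − fR·V + fR·V_g = 0
With fR = 1.41×10⁻⁴ × 1557×10³ m = 220 m/s:
V = [fR − √((fR)² − 4 fR V_g)]/2 = [220 − √(220² − 4×220×38)]/2 = 48.9 m/s
Supergeostrophic (V > V_g = 38 m/s), as expected around a high.
Converting: 48.9 m/s × 3.6 = 176 km/h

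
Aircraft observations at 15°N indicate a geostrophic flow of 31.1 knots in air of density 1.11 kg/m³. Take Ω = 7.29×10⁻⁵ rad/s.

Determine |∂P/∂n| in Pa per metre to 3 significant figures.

6.70×10⁻⁴ Pa/m

Coriolis parameter at 15°N:
f = 2Ω sin φ = 2 × 7.29×10⁻⁵ × sin 15° = 3.77×10⁻⁵ s⁻¹
Wind speed in SI: 31.1 knots = 16.0 m/s
Geostrophic balance rearranged: |∂P/∂n| = f ρ V_g
|∂P/∂n| = 3.77×10⁻⁵ × 1.11 × 16.0 = 6.70×10⁻⁴ Pa/m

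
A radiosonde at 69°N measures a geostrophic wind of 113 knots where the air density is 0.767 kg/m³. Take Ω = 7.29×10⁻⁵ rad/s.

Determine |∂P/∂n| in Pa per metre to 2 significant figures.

6.1×10⁻³ Pa/m

Coriolis parameter at 69°N:
f = 2Ω sin φ = 2 × 7.29×10⁻⁵ × sin 69° = 1.36×10⁻⁴ s⁻¹
Wind speed in SI: 113 knots = 58.1 m/s
Geostrophic balance rearranged: |∂P/∂n| = f ρ V_g
|∂P/∂n| = 1.36×10⁻⁴ × 0.767 × 58.1 = 6.07×10⁻³ Pa/m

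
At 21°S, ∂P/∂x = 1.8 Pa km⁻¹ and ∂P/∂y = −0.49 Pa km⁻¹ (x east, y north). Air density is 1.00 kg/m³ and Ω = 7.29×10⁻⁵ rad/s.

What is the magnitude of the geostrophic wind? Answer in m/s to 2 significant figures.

Coriolis parameter at 21°S:
f = 2Ω sin φ = 2 × 7.29×10⁻⁵ × sin 21° = 5.23×10⁻⁵ s⁻¹
In the Southern Hemisphere f is negative: f = −5.23×10⁻⁵ s⁻¹.
Component geostrophic relations (x east, y north):
u_g = −(1/(fρ)) ∂P/∂y,  v_g = (1/(fρ)) ∂P/∂x
u_g = −(−0.49×10⁻³)/(−5.23×10⁻⁵ × 1.00) = −9.38 m/s;  v_g = (1.8×10⁻³)/(−5.23×10⁻⁵ × 1.00) = −34.4 m/s
|V_g| = √(u_g² + v_g²) = 35.7 m/s

36 m/s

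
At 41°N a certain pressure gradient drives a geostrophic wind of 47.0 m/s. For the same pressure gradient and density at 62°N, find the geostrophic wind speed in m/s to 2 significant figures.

35 m/s

With the same pressure gradient and density, V_g ∝ 1/f ∝ 1/sin φ.
V₂ = V₁ · sin φ₁ / sin φ₂ = 47.0 × sin 41° / sin 62°
V₂ = 47.0 × 0.6561/0.8829 = 35 m/s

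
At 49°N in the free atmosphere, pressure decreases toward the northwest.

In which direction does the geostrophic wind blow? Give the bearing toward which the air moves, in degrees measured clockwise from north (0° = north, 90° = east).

The pressure-gradient force points toward the northwest (bearing 315°).
Geostrophic balance: in the Northern Hemisphere the Coriolis force deflects motion to the right, so the geostrophic wind blows 90° to the right of the pressure-gradient force (low pressure on the left).
Rotating 315° by 90° clockwise gives 045° — the wind blows toward the northeast.

045°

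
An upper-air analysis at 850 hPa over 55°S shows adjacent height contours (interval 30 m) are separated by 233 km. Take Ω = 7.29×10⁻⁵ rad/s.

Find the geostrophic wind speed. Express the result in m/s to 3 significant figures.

10.6 m/s

Coriolis parameter at 55°S:
f = 2Ω sin φ = 2 × 7.29×10⁻⁵ × sin 55° = 1.19×10⁻⁴ s⁻¹
Height gradient: |∂Z/∂n| = 30 m / 233000 m = 1.29×10⁻⁴
On a pressure surface, geostrophic balance gives V_g = (g/f)|∂Z/∂n|:
V_g = 9.81 × 1.29×10⁻⁴ / 1.19×10⁻⁴ = 10.6 m/s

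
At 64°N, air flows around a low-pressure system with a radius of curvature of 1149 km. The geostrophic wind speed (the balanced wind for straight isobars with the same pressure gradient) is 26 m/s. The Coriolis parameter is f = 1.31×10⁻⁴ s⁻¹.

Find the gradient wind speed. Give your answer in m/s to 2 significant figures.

23 m/s

Around a low, centrifugal force acts outward with Coriolis, so pressure-gradient force balances both:
(1/ρ)|∂P/∂n| = fV + V²/R  →  V² + fR·V − fR·V_g = 0
With fR = 1.31×10⁻⁴ × 1149×10³ m = 151 m/s:
V = [−fR + √((fR)² + 4 fR V_g)]/2 = [−151 + √(151² + 4×151×26)]/2 = 22.6 m/s
Subgeostrophic (V < V_g = 26 m/s), as expected around a low.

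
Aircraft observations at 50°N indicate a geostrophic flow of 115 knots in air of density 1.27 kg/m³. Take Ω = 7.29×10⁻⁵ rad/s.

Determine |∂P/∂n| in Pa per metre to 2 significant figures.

Coriolis parameter at 50°N:
f = 2Ω sin φ = 2 × 7.29×10⁻⁵ × sin 50° = 1.12×10⁻⁴ s⁻¹
Wind speed in SI: 115 knots = 59.2 m/s
Geostrophic balance rearranged: |∂P/∂n| = f ρ V_g
|∂P/∂n| = 1.12×10⁻⁴ × 1.27 × 59.2 = 8.39×10⁻³ Pa/m

8.4×10⁻³ Pa/m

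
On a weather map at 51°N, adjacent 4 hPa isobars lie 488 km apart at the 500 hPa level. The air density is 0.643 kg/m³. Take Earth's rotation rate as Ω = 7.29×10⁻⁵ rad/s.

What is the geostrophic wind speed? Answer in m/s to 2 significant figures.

11 m/s

Coriolis parameter at 51°N:
f = 2Ω sin φ = 2 × 7.29×10⁻⁵ × sin 51° = 1.13×10⁻⁴ s⁻¹
Pressure gradient: |∂P/∂n| = 400 Pa / 488000 m = 8.20×10⁻⁴ Pa/m
Geostrophic balance (pressure-gradient force = Coriolis force):
V_g = (1/(fρ)) |∂P/∂n| = 8.20×10⁻⁴ / (1.13×10⁻⁴ × 0.643) = 11.3 m/s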